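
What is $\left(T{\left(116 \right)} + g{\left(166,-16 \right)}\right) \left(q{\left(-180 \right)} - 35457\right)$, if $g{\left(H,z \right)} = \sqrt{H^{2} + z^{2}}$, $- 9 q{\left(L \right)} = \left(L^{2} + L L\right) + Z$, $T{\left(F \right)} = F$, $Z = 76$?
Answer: $- \frac{44542724}{9} - \frac{767978 \sqrt{6953}}{9} \approx -1.2064 \cdot 10^{7}$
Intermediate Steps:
$q{\left(L \right)} = - \frac{76}{9} - \frac{2 L^{2}}{9}$ ($q{\left(L \right)} = - \frac{\left(L^{2} + L L\right) + 76}{9} = - \frac{\left(L^{2} + L^{2}\right) + 76}{9} = - \frac{2 L^{2} + 76}{9} = - \frac{76 + 2 L^{2}}{9} = - \frac{76}{9} - \frac{2 L^{2}}{9}$)
$\left(T{\left(116 \right)} + g{\left(166,-16 \right)}\right) \left(q{\left(-180 \right)} - 35457\right) = \left(116 + \sqrt{166^{2} + \left(-16\right)^{2}}\right) \left(\left(- \frac{76}{9} - \frac{2 \left(-180\right)^{2}}{9}\right) - 35457\right) = \left(116 + \sqrt{27556 + 256}\right) \left(\left(- \frac{76}{9} - 7200\right) - 35457\right) = \left(116 + \sqrt{27812}\right) \left(\left(- \frac{76}{9} - 7200\right) - 35457\right) = \left(116 + 2 \sqrt{6953}\right) \left(- \frac{64876}{9} - 35457\right) = \left(116 + 2 \sqrt{6953}\right) \left(- \frac{383989}{9}\right) = - \frac{44542724}{9} - \frac{767978 \sqrt{6953}}{9}$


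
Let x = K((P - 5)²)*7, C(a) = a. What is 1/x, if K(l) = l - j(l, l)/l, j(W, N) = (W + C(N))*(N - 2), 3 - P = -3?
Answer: 1/21 ≈ 0.047619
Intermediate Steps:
P = 6 (P = 3 - 1*(-3) = 3 + 3 = 6)
j(W, N) = (-2 + N)*(N + W) (j(W, N) = (W + N)*(N - 2) = (N + W)*(-2 + N) = (-2 + N)*(N + W))
K(l) = l - (-4*l + 2*l²)/l (K(l) = l - (l² - 2*l - 2*l + l*l)/l = l - (l² - 2*l - 2*l + l²)/l = l - (-4*l + 2*l²)/l)
x = 21 (x = (4 - (6 - 5)²)*7 = (4 - 1*1²)*7 = (4 - 1*1)*7 = (4 - 1)*7 = 3*7 = 21)
1/x = 1/21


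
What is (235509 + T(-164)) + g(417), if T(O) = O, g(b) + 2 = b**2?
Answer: 409232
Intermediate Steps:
g(b) = -2 + b**2
(235509 + T(-164)) + g(417) = (235509 - 164) + (-2 + 417**2) = 235345 + (-2 + 173889) = 235345 + 173887 = 409232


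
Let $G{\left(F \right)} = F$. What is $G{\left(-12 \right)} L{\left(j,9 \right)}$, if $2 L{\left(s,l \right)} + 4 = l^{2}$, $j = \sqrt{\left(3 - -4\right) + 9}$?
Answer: $-462$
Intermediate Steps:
$j = 4$ ($j = \sqrt{\left(3 + 4\right) + 9} = \sqrt{7 + 9} = \sqrt{16} = 4$)
$L{\left(s,l \right)} = -2 + \frac{l^{2}}{2}$
$G{\left(-12 \right)} L{\left(j,9 \right)} = - 12 \left(-2 + \frac{9^{2}}{2}\right) = - 12 \left(-2 + \frac{1}{2} \cdot 81\right) = - 12 \left(-2 + \frac{81}{2}\right) = \left(-12\right) \frac{77}{2} = -462$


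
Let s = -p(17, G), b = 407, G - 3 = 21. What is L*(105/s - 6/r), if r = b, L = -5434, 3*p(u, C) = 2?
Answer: 31669599/37 ≈ 8.5594e+5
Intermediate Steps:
G = 24 (G = 3 + 21 = 24)
p(u, C) = ⅔ (p(u, C) = (⅓)*2 = ⅔)
s = -⅔ (s = -1*⅔ = -⅔ ≈ -0.66667)
r = 407
L*(105/s - 6/r) = -5434*(105/(-⅔) - 6/407) = -5434*(105*(-3/2) - 6*1/407) = -5434*(-315/2 - 6/407) = -5434*(-128217/814) = 31669599/37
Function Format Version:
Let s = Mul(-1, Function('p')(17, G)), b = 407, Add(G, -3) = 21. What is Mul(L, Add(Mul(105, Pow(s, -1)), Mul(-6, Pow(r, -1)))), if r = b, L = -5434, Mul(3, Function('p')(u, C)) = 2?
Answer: Rational(31669599, 37) ≈ 8.5594e+5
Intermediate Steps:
G = 24 (G = Add(3, 21) = 24)
Function('p')(u, C) = Rational(2, 3) (Function('p')(u, C) = Mul(Rational(1, 3), 2) = Rational(2, 3))
s = Rational(-2, 3) (s = Mul(-1, Rational(2, 3)) = Rational(-2, 3) ≈ -0.66667)
r = 407
Mul(L, Add(Mul(105, Pow(s, -1)), Mul(-6, Pow(r, -1)))) = Mul(-5434, Add(Mul(105, Pow(Rational(-2, 3), -1)), Mul(-6, Pow(407, -1)))) = Mul(-5434, Add(Mul(105, Rational(-3, 2)), Mul(-6, Rational(1, 407)))) = Mul(-5434, Add(Rational(-315, 2), Rational(-6, 407))) = Mul(-5434, Rational(-128217, 814)) = Rational(31669599, 37)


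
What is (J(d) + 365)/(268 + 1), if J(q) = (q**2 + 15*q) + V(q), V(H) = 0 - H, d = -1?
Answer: 352/269 ≈ 1.3085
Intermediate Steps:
V(H) = -H
J(q) = q**2 + 14*q (J(q) = (q**2 + 15*q) - q = q**2 + 14*q)
(J(d) + 365)/(268 + 1) = (-(14 - 1) + 365)/(268 + 1) = (-1*13 + 365)/269 = (-13 + 365)*(1/269) = 352*(1/269) = 352/269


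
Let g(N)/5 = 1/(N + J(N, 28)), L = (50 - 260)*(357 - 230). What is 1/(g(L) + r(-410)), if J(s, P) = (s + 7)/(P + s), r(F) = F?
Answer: -101502211/41615925540 ≈ -0.0024390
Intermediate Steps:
J(s, P) = (7 + s)/(P + s)
L = -26670 (L = -210*127 = -26670)
g(N) = 5/(N + (7 + N)/(28 + N))
1/(g(L) + r(-410)) = 1/(5*(28 - 26670)/(7 - 26670 - 26670*(28 - 26670)) - 410) = 1/(5*(-26642)/(7 - 26670 - 26670*(-26642)) - 410) = 1/(5*(-26642)/(7 - 26670 + 710542140) - 410) = 1/(5*(-26642)/710515477 - 410) = 1/(5*(1/710515477)*(-26642) - 410) = 1/(-19030/101502211 - 410) = 1/(-41615925540/101502211) = -101502211/41615925540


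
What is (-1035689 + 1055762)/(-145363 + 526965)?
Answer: 20073/381602 ≈ 0.052602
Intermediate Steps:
(-1035689 + 1055762)/(-145363 + 526965) = 20073/381602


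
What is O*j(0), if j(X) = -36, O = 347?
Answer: -12492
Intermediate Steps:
O*j(0) = 347*(-36) = -12492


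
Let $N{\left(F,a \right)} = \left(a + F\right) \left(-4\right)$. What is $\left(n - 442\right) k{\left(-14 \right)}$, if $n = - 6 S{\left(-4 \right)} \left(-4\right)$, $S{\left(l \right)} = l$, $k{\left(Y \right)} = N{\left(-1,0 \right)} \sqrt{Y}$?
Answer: $- 2152 i \sqrt{14} \approx - 8052.0 i$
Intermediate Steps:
$N{\left(F,a \right)} = - 4 F - 4 a$ ($N{\left(F,a \right)} = \left(F + a\right) \left(-4\right) = - 4 F - 4 a$)
$k{\left(Y \right)} = 4 \sqrt{Y}$ ($k{\left(Y \right)} = \left(\left(-4\right) \left(-1\right) - 0\right) \sqrt{Y} = \left(4 + 0\right) \sqrt{Y} = 4 \sqrt{Y}$)
$n = -96$ ($n = \left(-6\right) \left(-4\right) \left(-4\right) = 24 \left(-4\right) = -96$)
$\left(n - 442\right) k{\left(-14 \right)} = \left(-96 - 442\right) 4 \sqrt{-14} = - 538 \cdot 4 i \sqrt{14} = - 2152 i \sqrt{14}$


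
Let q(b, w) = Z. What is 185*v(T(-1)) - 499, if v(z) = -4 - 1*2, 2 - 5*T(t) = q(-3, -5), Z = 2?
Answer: -1609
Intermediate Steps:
q(b, w) = 2
T(t) = 0 (T(t) = ⅖ - ⅕*2 = ⅖ - ⅖ = 0)
v(z) = -6 (v(z) = -4 - 2 = -6)
185*v(T(-1)) - 499 = 185*(-6) - 499 = -1110 - 499 = -1609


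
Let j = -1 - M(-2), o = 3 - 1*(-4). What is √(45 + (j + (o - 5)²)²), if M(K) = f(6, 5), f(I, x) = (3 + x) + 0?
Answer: √70 ≈ 8.3666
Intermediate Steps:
o = 7 (o = 3 + 4 = 7)
f(I, x) = 3 + x
M(K) = 8 (M(K) = 3 + 5 = 8)
j = -9 (j = -1 - 1*8 = -1 - 8 = -9)
√(45 + (j + (o - 5)²)²) = √(45 + (-9 + (7 - 5)²)²) = √(45 + (-9 + 2²)²) = √(45 + (-9 + 4)²) = √(45 + (-5)²) = √(45 + 25) = √70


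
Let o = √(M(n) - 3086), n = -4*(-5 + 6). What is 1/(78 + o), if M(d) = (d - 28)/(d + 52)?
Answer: 117/13756 - I*√6945/13756 ≈ 0.0085054 - 0.0060582*I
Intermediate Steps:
n = -4 (n = -4*1 = -4)
M(d) = (-28 + d)/(52 + d)
o = 2*I*√6945/3 (o = √((-28 - 4)/(52 - 4) - 3086) = √(-32/48 - 3086) = √((1/48)*(-32) - 3086) = √(-⅔ - 3086) = √(-9260/3) = 2*I*√6945/3 ≈ 55.558*I)
1/(78 + o) = 1/(78 + 2*I*√6945/3)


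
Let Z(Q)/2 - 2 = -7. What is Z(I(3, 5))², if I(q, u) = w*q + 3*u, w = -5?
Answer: 100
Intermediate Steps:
I(q, u) = -5*q + 3*u
Z(Q) = -10 (Z(Q) = 4 + 2*(-7) = 4 - 14 = -10)
Z(I(3, 5))² = (-10)² = 100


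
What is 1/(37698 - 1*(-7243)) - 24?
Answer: -1078583/44941 ≈ -24.000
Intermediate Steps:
1/(37698 - 1*(-7243)) - 24 = 1/(37698 + 7243) - 24 = 1/44941 - 24 = -1078583/44941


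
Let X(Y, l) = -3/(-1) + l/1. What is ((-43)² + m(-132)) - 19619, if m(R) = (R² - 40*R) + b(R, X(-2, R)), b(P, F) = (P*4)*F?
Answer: 73046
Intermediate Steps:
X(Y, l) = 3 + l (X(Y, l) = -3*(-1) + l*1 = 3 + l)
b(P, F) = 4*F*P (b(P, F) = (4*P)*F = 4*F*P)
m(R) = R² - 40*R + 4*R*(3 + R) (m(R) = (R² - 40*R) + 4*(3 + R)*R = (R² - 40*R) + 4*R*(3 + R) = R² - 40*R + 4*R*(3 + R))
((-43)² + m(-132)) - 19619 = ((-43)² - 132*(-28 + 5*(-132))) - 19619 = (1849 - 132*(-28 - 660)) - 19619 = (1849 - 132*(-688)) - 19619 = (1849 + 90816) - 19619 = 92665 - 19619 = 73046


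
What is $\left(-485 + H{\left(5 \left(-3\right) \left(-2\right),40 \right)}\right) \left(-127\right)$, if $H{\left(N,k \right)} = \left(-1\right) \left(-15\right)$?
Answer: $59690$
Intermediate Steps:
$H{\left(N,k \right)} = 15$
$\left(-485 + H{\left(5 \left(-3\right) \left(-2\right),40 \right)}\right) \left(-127\right) = \left(-485 + 15\right) \left(-127\right) = \left(-470\right) \left(-127\right) = 59690$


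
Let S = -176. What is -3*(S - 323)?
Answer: 1497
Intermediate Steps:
-3*(S - 323) = -3*(-176 - 323) = -3*(-499) = 1497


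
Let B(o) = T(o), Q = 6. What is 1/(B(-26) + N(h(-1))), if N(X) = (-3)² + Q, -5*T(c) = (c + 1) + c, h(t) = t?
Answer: 5/126 ≈ 0.039683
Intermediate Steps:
T(c) = -⅕ - 2*c/5 (T(c) = -((c + 1) + c)/5 = -((1 + c) + c)/5 = -(1 + 2*c)/5 = -⅕ - 2*c/5)
B(o) = -⅕ - 2*o/5
N(X) = 15 (N(X) = (-3)² + 6 = 9 + 6 = 15)
1/(B(-26) + N(h(-1))) = 1/((-⅕ - ⅖*(-26)) + 15) = 1/((-⅕ + 52/5) + 15) = 1/(51/5 + 15) = 1/(126/5) = 5/126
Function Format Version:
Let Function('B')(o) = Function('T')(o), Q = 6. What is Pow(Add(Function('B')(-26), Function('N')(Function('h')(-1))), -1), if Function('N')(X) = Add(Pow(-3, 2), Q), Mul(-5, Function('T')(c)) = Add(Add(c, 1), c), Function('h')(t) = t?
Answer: Rational(5, 126) ≈ 0.039683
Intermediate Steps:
Function('T')(c) = Add(Rational(-1, 5), Mul(Rational(-2, 5), c)) (Function('T')(c) = Mul(Rational(-1, 5), Add(Add(c, 1), c)) = Mul(Rational(-1, 5), Add(Add(1, c), c)) = Mul(Rational(-1, 5), Add(1, Mul(2, c))) = Add(Rational(-1, 5), Mul(Rational(-2, 5), c)))
Function('B')(o) = Add(Rational(-1, 5), Mul(Rational(-2, 5), o))
Function('N')(X) = 15 (Function('N')(X) = Add(Pow(-3, 2), 6) = Add(9, 6) = 15)
Pow(Add(Function('B')(-26), Function('N')(Function('h')(-1))), -1) = Pow(Add(Add(Rational(-1, 5), Mul(Rational(-2, 5), -26)), 15), -1) = Pow(Add(Add(Rational(-1, 5), Rational(52, 5)), 15), -1) = Pow(Add(Rational(51, 5), 15), -1) = Pow(Rational(126, 5), -1) = Rational(5, 126)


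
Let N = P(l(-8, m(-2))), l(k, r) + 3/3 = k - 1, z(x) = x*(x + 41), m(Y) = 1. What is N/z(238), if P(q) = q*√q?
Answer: -5*I*√10/33201 ≈ -0.00047623*I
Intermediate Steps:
z(x) = x*(41 + x)
l(k, r) = -2 + k (l(k, r) = -1 + (k - 1) = -1 + (-1 + k) = -2 + k)
P(q) = q^(3/2)
N = -10*I*√10 (N = (-2 - 8)^(3/2) = (-10)^(3/2) = -10*I*√10 ≈ -31.623*I)
N/z(238) = (-10*I*√10)/((238*(41 + 238))) = (-10*I*√10)/((238*279)) = -10*I*√10/66402 = -10*I*√10*(1/66402) = -5*I*√10/33201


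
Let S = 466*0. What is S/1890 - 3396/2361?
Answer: -1132/787 ≈ -1.4384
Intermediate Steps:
S = 0
S/1890 - 3396/2361 = 0/1890 - 3396/2361 = 0*(1/1890) - 3396*1/2361 = 0 - 1132/787 = -1132/787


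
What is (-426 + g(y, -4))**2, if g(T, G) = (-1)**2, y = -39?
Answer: 180625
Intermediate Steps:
g(T, G) = 1
(-426 + g(y, -4))**2 = (-426 + 1)**2 = (-425)**2 = 180625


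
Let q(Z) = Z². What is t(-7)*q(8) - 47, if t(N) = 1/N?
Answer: -393/7 ≈ -56.143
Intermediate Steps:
t(-7)*q(8) - 47 = 8²/(-7) - 47 = -⅐*64 - 47 = -64/7 - 47 = -393/7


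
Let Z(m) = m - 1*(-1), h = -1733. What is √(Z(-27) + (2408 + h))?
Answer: √649 ≈ 25.475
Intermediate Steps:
Z(m) = 1 + m (Z(m) = m + 1 = 1 + m)
√(Z(-27) + (2408 + h)) = √((1 - 27) + (2408 - 1733)) = √(-26 + 675) = √649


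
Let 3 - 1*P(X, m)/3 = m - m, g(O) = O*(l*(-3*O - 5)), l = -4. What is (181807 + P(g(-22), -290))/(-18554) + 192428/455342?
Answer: -19804537990/2112103867 ≈ -9.3767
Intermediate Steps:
g(O) = O*(20 + 12*O) (g(O) = O*(-4*(-3*O - 5)) = O*(-4*(-5 - 3*O)) = O*(20 + 12*O))
P(X, m) = 9 (P(X, m) = 9 - 3*(m - m) = 9 - 3*0 = 9 + 0 = 9)
(181807 + P(g(-22), -290))/(-18554) + 192428/455342 = (181807 + 9)/(-18554) + 192428/455342 = 181816*(-1/18554) + 192428*(1/455342) = -90908/9277 + 96214/227671 = -19804537990/2112103867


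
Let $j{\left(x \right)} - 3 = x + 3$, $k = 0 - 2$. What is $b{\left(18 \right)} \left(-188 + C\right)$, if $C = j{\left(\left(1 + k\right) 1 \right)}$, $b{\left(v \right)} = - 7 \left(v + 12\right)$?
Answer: $38430$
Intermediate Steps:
$k = -2$
$b{\left(v \right)} = -84 - 7 v$ ($b{\left(v \right)} = - 7 \left(12 + v\right) = -84 - 7 v$)
$j{\left(x \right)} = 6 + x$ ($j{\left(x \right)} = 3 + \left(x + 3\right) = 3 + \left(3 + x\right) = 6 + x$)
$C = 5$ ($C = 6 + \left(1 - 2\right) 1 = 6 - 1 = 5$)
$b{\left(18 \right)} \left(-188 + C\right) = \left(-84 - 126\right) \left(-188 + 5\right) = \left(-84 - 126\right) \left(-183\right) = \left(-210\right) \left(-183\right) = 38430$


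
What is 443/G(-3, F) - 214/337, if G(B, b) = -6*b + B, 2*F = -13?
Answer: 141587/12132 ≈ 11.671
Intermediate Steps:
F = -13/2 (F = (1/2)*(-13) = -13/2 ≈ -6.5000)
G(B, b) = B - 6*b
443/G(-3, F) - 214/337 = 443/(-3 - 6*(-13/2)) - 214/337 = 443/(-3 + 39) - 214*1/337 = 443/36 - 214/337 = 141587/12132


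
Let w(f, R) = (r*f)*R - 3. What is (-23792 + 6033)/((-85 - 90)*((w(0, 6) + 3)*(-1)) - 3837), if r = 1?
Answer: 17759/3837 ≈ 4.6284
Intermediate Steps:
w(f, R) = -3 + R*f (w(f, R) = (1*f)*R - 3 = f*R - 3 = R*f - 3 = -3 + R*f)
(-23792 + 6033)/((-85 - 90)*((w(0, 6) + 3)*(-1)) - 3837) = (-23792 + 6033)/((-85 - 90)*(((-3 + 6*0) + 3)*(-1)) - 3837) = -17759/(-175*((-3 + 0) + 3)*(-1) - 3837) = -17759/(-175*(-3 + 3)*(-1) - 3837) = -17759/(-0*(-1) - 3837) = -17759/(-175*0 - 3837) = -17759/(0 - 3837) = -17759/(-3837) = -17759*(-1/3837) = 17759/3837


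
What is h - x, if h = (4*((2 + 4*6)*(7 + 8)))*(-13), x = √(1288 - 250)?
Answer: -20280 - √1038 ≈ -20312.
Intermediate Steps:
x = √1038 ≈ 32.218
h = -20280 (h = (4*((2 + 24)*15))*(-13) = (4*(26*15))*(-13) = (4*390)*(-13) = 1560*(-13) = -20280)
h - x = -20280 - √1038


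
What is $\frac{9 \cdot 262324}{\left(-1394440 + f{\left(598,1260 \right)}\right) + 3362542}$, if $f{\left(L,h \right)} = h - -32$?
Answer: $\frac{1180458}{984697} \approx 1.1988$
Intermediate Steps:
$f{\left(L,h \right)} = 32 + h$ ($f{\left(L,h \right)} = h + 32 = 32 + h$)
$\frac{9 \cdot 262324}{\left(-1394440 + f{\left(598,1260 \right)}\right) + 3362542} = \frac{9 \cdot 262324}{\left(-1394440 + \left(32 + 1260\right)\right) + 3362542} = \frac{2360916}{\left(-1394440 + 1292\right) + 3362542} = \frac{2360916}{-1393148 + 3362542} = \frac{2360916}{1969394} = 2360916 \cdot \frac{1}{1969394} = \frac{1180458}{984697}$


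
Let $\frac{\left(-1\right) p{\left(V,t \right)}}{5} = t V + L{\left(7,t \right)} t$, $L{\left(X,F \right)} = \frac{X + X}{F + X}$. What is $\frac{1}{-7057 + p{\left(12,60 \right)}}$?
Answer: $- \frac{67}{718219} \approx -9.3286 \cdot 10^{-5}$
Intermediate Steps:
$L{\left(X,F \right)} = \frac{2 X}{F + X}$
$p{\left(V,t \right)} = - \frac{70 t}{7 + t} - 5 V t$ ($p{\left(V,t \right)} = - 5 \left(t V + 2 \cdot 7 \frac{1}{t + 7} t\right) = - 5 \left(V t + 2 \cdot 7 \frac{1}{7 + t} t\right) = - 5 \left(V t + \frac{14}{7 + t} t\right) = - 5 \left(V t + \frac{14 t}{7 + t}\right) = - \frac{70 t}{7 + t} - 5 V t$)
$\frac{1}{-7057 + p{\left(12,60 \right)}} = \frac{1}{-7057 - \frac{300 \left(14 + 12 \left(7 + 60\right)\right)}{7 + 60}} = \frac{1}{-7057 - \frac{300 \left(14 + 12 \cdot 67\right)}{67}} = \frac{1}{-7057 - 300 \cdot \frac{1}{67} \left(14 + 804\right)} = \frac{1}{-7057 - 300 \cdot \frac{1}{67} \cdot 818} = \frac{1}{-7057 - \frac{245400}{67}} = \frac{1}{- \frac{718219}{67}} = - \frac{67}{718219}$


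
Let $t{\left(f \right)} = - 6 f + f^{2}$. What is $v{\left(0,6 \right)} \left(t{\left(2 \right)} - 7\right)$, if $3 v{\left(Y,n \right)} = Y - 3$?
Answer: $15$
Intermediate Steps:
$v{\left(Y,n \right)} = -1 + \frac{Y}{3}$ ($v{\left(Y,n \right)} = \frac{Y - 3}{3} = \frac{-3 + Y}{3} = -1 + \frac{Y}{3}$)
$t{\left(f \right)} = f^{2} - 6 f$
$v{\left(0,6 \right)} \left(t{\left(2 \right)} - 7\right) = \left(-1 + \frac{1}{3} \cdot 0\right) \left(2 \left(-6 + 2\right) - 7\right) = \left(-1 + 0\right) \left(2 \left(-4\right) - 7\right) = - (-8 - 7) = \left(-1\right) \left(-15\right) = 15$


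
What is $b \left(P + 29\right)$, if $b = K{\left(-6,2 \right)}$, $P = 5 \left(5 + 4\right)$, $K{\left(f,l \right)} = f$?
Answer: $-444$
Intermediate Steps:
$P = 45$ ($P = 5 \cdot 9 = 45$)
$b = -6$
$b \left(P + 29\right) = - 6 \left(45 + 29\right) = \left(-6\right) 74 = -444$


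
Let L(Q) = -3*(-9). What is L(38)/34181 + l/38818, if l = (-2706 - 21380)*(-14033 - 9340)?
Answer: 9621303918102/663419029 ≈ 14503.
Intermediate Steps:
L(Q) = 27
l = 562962078 (l = -24086*(-23373) = 562962078)
L(38)/34181 + l/38818 = 27/34181 + 562962078/38818 = 27*(1/34181) + 562962078*(1/38818) = 27/34181 + 281481039/19409 = 9621303918102/663419029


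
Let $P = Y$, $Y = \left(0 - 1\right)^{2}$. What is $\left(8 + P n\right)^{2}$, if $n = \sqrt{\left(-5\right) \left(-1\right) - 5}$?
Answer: $64$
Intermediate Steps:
$n = 0$ ($n = \sqrt{5 - 5} = \sqrt{0} = 0$)
$Y = 1$ ($Y = \left(-1\right)^{2} = 1$)
$P = 1$
$\left(8 + P n\right)^{2} = \left(8 + 1 \cdot 0\right)^{2} = \left(8 + 0\right)^{2} = 8^{2} = 64$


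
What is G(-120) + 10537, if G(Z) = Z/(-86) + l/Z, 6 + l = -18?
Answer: 2265798/215 ≈ 10539.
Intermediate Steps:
l = -24 (l = -6 - 18 = -24)
G(Z) = -24/Z - Z/86 (G(Z) = Z/(-86) - 24/Z = Z*(-1/86) - 24/Z = -Z/86 - 24/Z = -24/Z - Z/86)
G(-120) + 10537 = (-24/(-120) - 1/86*(-120)) + 10537 = (-24*(-1/120) + 60/43) + 10537 = (1/5 + 60/43) + 10537 = 343/215 + 10537 = 2265798/215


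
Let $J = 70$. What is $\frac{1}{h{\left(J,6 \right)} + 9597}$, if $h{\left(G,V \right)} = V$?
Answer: $\frac{1}{9603} \approx 0.00010413$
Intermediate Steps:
$\frac{1}{h{\left(J,6 \right)} + 9597} = \frac{1}{6 + 9597} = \frac{1}{9603}$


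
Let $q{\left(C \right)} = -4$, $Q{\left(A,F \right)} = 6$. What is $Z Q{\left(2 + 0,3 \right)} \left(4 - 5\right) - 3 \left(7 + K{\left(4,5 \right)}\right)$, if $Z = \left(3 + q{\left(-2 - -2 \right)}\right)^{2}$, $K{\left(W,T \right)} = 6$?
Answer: $-45$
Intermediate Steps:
$Z = 1$ ($Z = \left(3 - 4\right)^{2} = \left(-1\right)^{2} = 1$)
$Z Q{\left(2 + 0,3 \right)} \left(4 - 5\right) - 3 \left(7 + K{\left(4,5 \right)}\right) = 1 \cdot 6 \left(4 - 5\right) - 3 \left(7 + 6\right) = 1 \cdot 6 \left(-1\right) - 39 = 1 \left(-6\right) - 39 = -6 - 39 = -45$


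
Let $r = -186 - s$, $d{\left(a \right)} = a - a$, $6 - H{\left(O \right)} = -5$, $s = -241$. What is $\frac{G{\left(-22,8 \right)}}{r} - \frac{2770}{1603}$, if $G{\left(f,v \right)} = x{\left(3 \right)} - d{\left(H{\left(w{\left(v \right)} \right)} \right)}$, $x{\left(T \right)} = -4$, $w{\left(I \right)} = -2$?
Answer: $- \frac{158762}{88165} \approx -1.8007$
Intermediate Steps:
$H{\left(O \right)} = 11$ ($H{\left(O \right)} = 6 - -5 = 6 + 5 = 11$)
$d{\left(a \right)} = 0$
$r = 55$ ($r = -186 - -241 = -186 + 241 = 55$)
$G{\left(f,v \right)} = -4$ ($G{\left(f,v \right)} = -4 - 0 = -4 + 0 = -4$)
$\frac{G{\left(-22,8 \right)}}{r} - \frac{2770}{1603} = - \frac{4}{55} - \frac{2770}{1603} = - \frac{158762}{88165}$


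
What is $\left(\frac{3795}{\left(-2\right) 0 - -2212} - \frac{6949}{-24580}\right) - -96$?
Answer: $\frac{333016528}{3398185} \approx 97.998$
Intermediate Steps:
$\left(\frac{3795}{\left(-2\right) 0 - -2212} - \frac{6949}{-24580}\right) - -96 = \left(\frac{3795}{0 + 2212} - - \frac{6949}{24580}\right) + 96 = \left(\frac{3795}{2212} + \frac{6949}{24580}\right) + 96 = \frac{6790768}{3398185} + 96 = \frac{333016528}{3398185}$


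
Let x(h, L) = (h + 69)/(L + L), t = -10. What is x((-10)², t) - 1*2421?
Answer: -48589/20 ≈ -2429.4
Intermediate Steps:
x(h, L) = (69 + h)/(2*L) (x(h, L) = (69 + h)/((2*L)) = (69 + h)*(1/(2*L)) = (69 + h)/(2*L))
x((-10)², t) - 1*2421 = (½)*(69 + (-10)²)/(-10) - 1*2421 = (½)*(-⅒)*(69 + 100) - 2421 = (½)*(-⅒)*169 - 2421 = -169/20 - 2421 = -48589/20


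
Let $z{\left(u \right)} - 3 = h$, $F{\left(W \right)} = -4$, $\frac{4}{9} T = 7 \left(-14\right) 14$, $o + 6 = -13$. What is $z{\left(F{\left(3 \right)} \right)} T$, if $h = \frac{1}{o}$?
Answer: $- \frac{172872}{19} \approx -9098.5$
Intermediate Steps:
$o = -19$ ($o = -6 - 13 = -19$)
$T = -3087$ ($T = \frac{9 \cdot 7 \left(-14\right) 14}{4} = \frac{9 \left(\left(-98\right) 14\right)}{4} = \frac{9}{4} \left(-1372\right) = -3087$)
$h = - \frac{1}{19}$ ($h = \frac{1}{-19} = - \frac{1}{19} \approx -0.052632$)
$z{\left(u \right)} = \frac{56}{19}$ ($z{\left(u \right)} = 3 - \frac{1}{19} = \frac{56}{19}$)
$z{\left(F{\left(3 \right)} \right)} T = \frac{56}{19} \left(-3087\right) = - \frac{172872}{19}$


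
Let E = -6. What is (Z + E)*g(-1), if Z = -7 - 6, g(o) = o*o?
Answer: -19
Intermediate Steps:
g(o) = o**2
Z = -13
(Z + E)*g(-1) = (-13 - 6)*(-1)**2 = -19*1 = -19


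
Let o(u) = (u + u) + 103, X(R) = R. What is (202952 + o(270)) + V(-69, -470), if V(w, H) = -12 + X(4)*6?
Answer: 203607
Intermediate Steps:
o(u) = 103 + 2*u (o(u) = 2*u + 103 = 103 + 2*u)
V(w, H) = 12 (V(w, H) = -12 + 4*6 = -12 + 24 = 12)
(202952 + o(270)) + V(-69, -470) = (202952 + (103 + 2*270)) + 12 = (202952 + (103 + 540)) + 12 = (202952 + 643) + 12 = 203595 + 12 = 203607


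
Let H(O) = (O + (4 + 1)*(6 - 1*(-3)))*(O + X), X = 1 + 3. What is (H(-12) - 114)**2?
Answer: 142884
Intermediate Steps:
X = 4
H(O) = (4 + O)*(45 + O) (H(O) = (O + (4 + 1)*(6 - 1*(-3)))*(O + 4) = (O + 5*(6 + 3))*(4 + O) = (O + 5*9)*(4 + O) = (O + 45)*(4 + O) = (45 + O)*(4 + O) = (4 + O)*(45 + O))
(H(-12) - 114)**2 = ((180 + (-12)**2 + 49*(-12)) - 114)**2 = ((180 + 144 - 588) - 114)**2 = (-264 - 114)**2 = (-378)**2 = 142884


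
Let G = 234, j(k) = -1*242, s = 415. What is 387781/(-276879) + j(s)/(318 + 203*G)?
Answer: -1033927341/735575210 ≈ -1.4056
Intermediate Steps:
j(k) = -242
387781/(-276879) + j(s)/(318 + 203*G) = 387781/(-276879) - 242/(318 + 203*234) = 387781*(-1/276879) - 242/(318 + 47502) = -387781/276879 - 242/47820 = -387781/276879 - 242*1/47820 = -387781/276879 - 121/23910 = -1033927341/735575210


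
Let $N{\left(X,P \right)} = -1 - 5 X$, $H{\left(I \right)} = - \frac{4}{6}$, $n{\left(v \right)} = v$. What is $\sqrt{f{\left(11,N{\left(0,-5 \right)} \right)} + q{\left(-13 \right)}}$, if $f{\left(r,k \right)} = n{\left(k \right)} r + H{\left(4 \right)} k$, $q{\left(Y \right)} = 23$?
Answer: $\frac{\sqrt{114}}{3} \approx 3.559$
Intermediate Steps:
$H{\left(I \right)} = - \frac{2}{3}$ ($H{\left(I \right)} = \left(-4\right) \frac{1}{6} = - \frac{2}{3}$)
$f{\left(r,k \right)} = - \frac{2 k}{3} + k r$ ($f{\left(r,k \right)} = k r - \frac{2 k}{3} = - \frac{2 k}{3} + k r$)
$\sqrt{f{\left(11,N{\left(0,-5 \right)} \right)} + q{\left(-13 \right)}} = \sqrt{\frac{\left(-1 - 0\right) \left(-2 + 3 \cdot 11\right)}{3} + 23} = \sqrt{\frac{\left(-1 + 0\right) \left(-2 + 33\right)}{3} + 23} = \sqrt{\frac{1}{3} \left(-1\right) 31 + 23} = \sqrt{- \frac{31}{3} + 23} = \sqrt{\frac{38}{3}} = \frac{\sqrt{114}}{3}$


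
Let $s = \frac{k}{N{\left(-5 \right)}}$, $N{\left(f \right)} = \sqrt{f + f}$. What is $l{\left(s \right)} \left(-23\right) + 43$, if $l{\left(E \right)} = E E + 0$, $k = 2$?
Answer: $\frac{261}{5} \approx 52.2$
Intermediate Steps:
$N{\left(f \right)} = \sqrt{2} \sqrt{f}$ ($N{\left(f \right)} = \sqrt{2 f} = \sqrt{2} \sqrt{f}$)
$s = - \frac{i \sqrt{10}}{5}$ ($s = \frac{2}{\sqrt{2} \sqrt{-5}} = \frac{2}{\sqrt{2} i \sqrt{5}} = \frac{2}{i \sqrt{10}} = 2 \left(- \frac{i \sqrt{10}}{10}\right) = - \frac{i \sqrt{10}}{5} \approx - 0.63246 i$)
$l{\left(E \right)} = E^{2}$ ($l{\left(E \right)} = E^{2} + 0 = E^{2}$)
$l{\left(s \right)} \left(-23\right) + 43 = \left(- \frac{i \sqrt{10}}{5}\right)^{2} \left(-23\right) + 43 = \left(- \frac{2}{5}\right) \left(-23\right) + 43 = \frac{46}{5} + 43 = \frac{261}{5}$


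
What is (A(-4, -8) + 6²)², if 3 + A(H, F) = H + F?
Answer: 441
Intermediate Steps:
A(H, F) = -3 + F + H (A(H, F) = -3 + (H + F) = -3 + (F + H) = -3 + F + H)
(A(-4, -8) + 6²)² = ((-3 - 8 - 4) + 6²)² = (-15 + 36)² = 21² = 441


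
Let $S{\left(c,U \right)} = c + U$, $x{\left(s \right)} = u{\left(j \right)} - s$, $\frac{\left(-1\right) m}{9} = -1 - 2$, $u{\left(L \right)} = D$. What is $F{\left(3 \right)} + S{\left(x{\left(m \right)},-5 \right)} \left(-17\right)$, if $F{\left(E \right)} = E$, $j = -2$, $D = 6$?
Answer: $445$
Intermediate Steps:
$u{\left(L \right)} = 6$
$m = 27$ ($m = - 9 \left(-1 - 2\right) = \left(-9\right) \left(-3\right) = 27$)
$x{\left(s \right)} = 6 - s$
$S{\left(c,U \right)} = U + c$
$F{\left(3 \right)} + S{\left(x{\left(m \right)},-5 \right)} \left(-17\right) = 3 + \left(-5 + \left(6 - 27\right)\right) \left(-17\right) = 3 + \left(-5 - 21\right) \left(-17\right) = 3 - -442 = 3 + 442 = 445$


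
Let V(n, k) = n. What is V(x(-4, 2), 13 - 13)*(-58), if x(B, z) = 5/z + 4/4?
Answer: -203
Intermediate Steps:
x(B, z) = 1 + 5/z (x(B, z) = 5/z + 4*(¼) = 5/z + 1 = 1 + 5/z)
V(x(-4, 2), 13 - 13)*(-58) = ((5 + 2)/2)*(-58) = ((½)*7)*(-58) = (7/2)*(-58) = -203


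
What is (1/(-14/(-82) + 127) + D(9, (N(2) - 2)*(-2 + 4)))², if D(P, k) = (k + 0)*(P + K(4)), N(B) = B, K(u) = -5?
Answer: 1681/27185796 ≈ 6.1834e-5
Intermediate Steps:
D(P, k) = k*(-5 + P) (D(P, k) = (k + 0)*(P - 5) = k*(-5 + P))
(1/(-14/(-82) + 127) + D(9, (N(2) - 2)*(-2 + 4)))² = (1/(-14/(-82) + 127) + ((2 - 2)*(-2 + 4))*(-5 + 9))² = (1/(-14*(-1/82) + 127) + (0*2)*4)² = (1/(7/41 + 127) + 0*4)² = (1/(5214/41) + 0)² = (41/5214 + 0)² = (41/5214)² = 1681/27185796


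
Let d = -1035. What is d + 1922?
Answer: 887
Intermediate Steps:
d + 1922 = -1035 + 1922 = 887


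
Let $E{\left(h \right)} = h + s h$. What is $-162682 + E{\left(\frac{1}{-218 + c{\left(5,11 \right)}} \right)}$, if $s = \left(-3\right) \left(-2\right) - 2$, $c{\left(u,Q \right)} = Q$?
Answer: $- \frac{33675179}{207} \approx -1.6268 \cdot 10^{5}$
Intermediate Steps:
$s = 4$ ($s = 6 - 2 = 4$)
$E{\left(h \right)} = 5 h$ ($E{\left(h \right)} = h + 4 h = 5 h$)
$-162682 + E{\left(\frac{1}{-218 + c{\left(5,11 \right)}} \right)} = -162682 + \frac{5}{-218 + 11} = -162682 + \frac{5}{-207} = -162682 + 5 \left(- \frac{1}{207}\right) = -162682 - \frac{5}{207} = - \frac{33675179}{207}$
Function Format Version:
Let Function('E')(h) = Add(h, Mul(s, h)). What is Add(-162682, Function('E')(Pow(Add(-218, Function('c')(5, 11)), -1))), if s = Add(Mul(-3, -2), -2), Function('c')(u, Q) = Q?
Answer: Rational(-33675179, 207) ≈ -1.6268e+5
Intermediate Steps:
s = 4 (s = Add(6, -2) = 4)
Function('E')(h) = Mul(5, h) (Function('E')(h) = Add(h, Mul(4, h)) = Mul(5, h))
Add(-162682, Function('E')(Pow(Add(-218, Function('c')(5, 11)), -1))) = Add(-162682, Mul(5, Pow(Add(-218, 11), -1))) = Add(-162682, Mul(5, Pow(-207, -1))) = Add(-162682, Mul(5, Rational(-1, 207))) = Add(-162682, Rational(-5, 207)) = Rational(-33675179, 207)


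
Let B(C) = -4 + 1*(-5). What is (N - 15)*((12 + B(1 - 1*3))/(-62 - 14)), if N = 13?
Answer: 3/38 ≈ 0.078947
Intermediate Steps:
B(C) = -9 (B(C) = -4 - 5 = -9)
(N - 15)*((12 + B(1 - 1*3))/(-62 - 14)) = (13 - 15)*((12 - 9)/(-62 - 14)) = -6/(-76) = -6*(-1)/76 = -2*(-3/76) = 3/38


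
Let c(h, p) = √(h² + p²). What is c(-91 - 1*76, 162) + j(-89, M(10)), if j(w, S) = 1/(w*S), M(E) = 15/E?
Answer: -2/267 + √54133 ≈ 232.66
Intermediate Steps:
j(w, S) = 1/(S*w)
c(-91 - 1*76, 162) + j(-89, M(10)) = √((-91 - 1*76)² + 162²) + 1/((15/10)*(-89)) = √((-91 - 76)² + 26244) - 1/89/(15*(⅒)) = √((-167)² + 26244) - 1/89/(3/2) = √(27889 + 26244) + (⅔)*(-1/89) = √54133 - 2/267 = -2/267 + √54133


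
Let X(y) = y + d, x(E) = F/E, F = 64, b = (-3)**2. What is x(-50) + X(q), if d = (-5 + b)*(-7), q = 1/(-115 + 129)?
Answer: -10223/350 ≈ -29.209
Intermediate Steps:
b = 9
q = 1/14 ≈ 0.071429
d = -28 (d = (-5 + 9)*(-7) = 4*(-7) = -28)
x(E) = 64/E
X(y) = -28 + y (X(y) = y - 28 = -28 + y)
x(-50) + X(q) = 64/(-50) + (-28 + 1/14) = 64*(-1/50) - 391/14 = -32/25 - 391/14 = -10223/350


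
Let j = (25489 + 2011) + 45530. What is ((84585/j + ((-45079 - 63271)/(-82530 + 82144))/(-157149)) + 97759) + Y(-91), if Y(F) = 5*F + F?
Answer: 43065524318941165/442996430742 ≈ 97214.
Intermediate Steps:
j = 73030 (j = 27500 + 45530 = 73030)
Y(F) = 6*F
((84585/j + ((-45079 - 63271)/(-82530 + 82144))/(-157149)) + 97759) + Y(-91) = ((84585/73030 + ((-45079 - 63271)/(-82530 + 82144))/(-157149)) + 97759) + 6*(-91) = ((84585*(1/73030) - 108350/(-386)*(-1/157149)) + 97759) - 546 = ((16917/14606 - 108350*(-1/386)*(-1/157149)) + 97759) - 546 = ((16917/14606 + (54175/193)*(-1/157149)) + 97759) - 546 = ((16917/14606 - 54175/30329757) + 97759) - 546 = (512297219119/442996430742 + 97759) - 546 = 43307400370126297/442996430742 - 546 = 43065524318941165/442996430742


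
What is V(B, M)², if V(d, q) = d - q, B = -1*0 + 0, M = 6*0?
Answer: 0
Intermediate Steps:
M = 0
B = 0 (B = 0 + 0 = 0)
V(B, M)² = (0 - 1*0)² = (0 + 0)² = 0² = 0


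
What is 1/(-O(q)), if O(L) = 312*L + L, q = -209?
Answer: 1/65417 ≈ 1.5287e-5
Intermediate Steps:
O(L) = 313*L
1/(-O(q)) = 1/(-313*(-209)) = 1/(-1*(-65417)) = 1/65417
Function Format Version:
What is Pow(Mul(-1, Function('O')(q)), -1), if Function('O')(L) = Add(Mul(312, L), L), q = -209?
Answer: Rational(1, 65417) ≈ 1.5287e-5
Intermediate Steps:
Function('O')(L) = Mul(313, L)
Pow(Mul(-1, Function('O')(q)), -1) = Pow(Mul(-1, Mul(313, -209)), -1) = Pow(Mul(-1, -65417), -1) = Pow(65417, -1) = Rational(1, 65417)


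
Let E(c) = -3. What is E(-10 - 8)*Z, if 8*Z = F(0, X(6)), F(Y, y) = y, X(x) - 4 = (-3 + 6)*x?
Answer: -33/4 ≈ -8.2500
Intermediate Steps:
X(x) = 4 + 3*x (X(x) = 4 + (-3 + 6)*x = 4 + 3*x)
Z = 11/4 (Z = (4 + 3*6)/8 = (4 + 18)/8 = (1/8)*22 = 11/4 ≈ 2.7500)
E(-10 - 8)*Z = -3*11/4 = -33/4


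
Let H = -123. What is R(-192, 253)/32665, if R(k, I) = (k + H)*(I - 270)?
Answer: 1071/6533 ≈ 0.16394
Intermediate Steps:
R(k, I) = (-270 + I)*(-123 + k) (R(k, I) = (k - 123)*(I - 270) = (-123 + k)*(-270 + I) = (-270 + I)*(-123 + k))
R(-192, 253)/32665 = (33210 - 270*(-192) - 123*253 + 253*(-192))/32665 = (33210 + 51840 - 31119 - 48576)*(1/32665) = 5355*(1/32665) = 1071/6533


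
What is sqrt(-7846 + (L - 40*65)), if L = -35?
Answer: I*sqrt(10481) ≈ 102.38*I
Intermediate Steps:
sqrt(-7846 + (L - 40*65)) = sqrt(-7846 + (-35 - 40*65)) = sqrt(-7846 + (-35 - 2600)) = sqrt(-7846 - 2635) = sqrt(-10481) = I*sqrt(10481)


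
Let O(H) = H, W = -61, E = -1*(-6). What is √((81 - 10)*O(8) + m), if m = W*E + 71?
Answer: √273 ≈ 16.523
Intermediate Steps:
E = 6
m = -295 (m = -61*6 + 71 = -366 + 71 = -295)
√((81 - 10)*O(8) + m) = √((81 - 10)*8 - 295) = √(71*8 - 295) = √(568 - 295) = √273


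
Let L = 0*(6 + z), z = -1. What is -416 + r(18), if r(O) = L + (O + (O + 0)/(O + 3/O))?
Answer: -43274/109 ≈ -397.01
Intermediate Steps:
L = 0 (L = 0*(6 - 1) = 0*5 = 0)
r(O) = O + O/(O + 3/O) (r(O) = 0 + (O + (O + 0)/(O + 3/O)) = 0 + (O + O/(O + 3/O)) = O + O/(O + 3/O))
-416 + r(18) = -416 + 18*(3 + 18 + 18²)/(3 + 18²) = -416 + 18*(3 + 18 + 324)/(3 + 324) = -416 + 18*345/327 = -416 + 18*(1/327)*345 = -416 + 2070/109 = -43274/109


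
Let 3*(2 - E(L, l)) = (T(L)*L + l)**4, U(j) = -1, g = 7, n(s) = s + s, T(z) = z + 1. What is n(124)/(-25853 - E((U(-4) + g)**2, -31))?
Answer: 186/716224516909 ≈ 2.5969e-10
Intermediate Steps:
T(z) = 1 + z
n(s) = 2*s
E(L, l) = 2 - (l + L*(1 + L))**4/3 (E(L, l) = 2 - ((1 + L)*L + l)**4/3 = 2 - (L*(1 + L) + l)**4/3 = 2 - (l + L*(1 + L))**4/3)
n(124)/(-25853 - E((U(-4) + g)**2, -31)) = (2*124)/(-25853 - (2 - (-31 + (-1 + 7)**2*(1 + (-1 + 7)**2))**4/3)) = 248/(-25853 - (2 - (-31 + 6**2*(1 + 6**2))**4/3)) = 248/(-25853 - (2 - (-31 + 36*(1 + 36))**4/3)) = 248/(-25853 - (2 - (-31 + 36*37)**4/3)) = 248/(-25853 - (2 - (-31 + 1332)**4/3)) = 248/(-25853 - (2 - 1/3*1301**4)) = 248/(-25853 - (2 - 1/3*2864898145201)) = 248/(-25853 - (2 - 2864898145201/3)) = 248/(-25853 - 1*(-2864898145195/3)) = 248/(-25853 + 2864898145195/3) = 248/(2864898067636/3) = 248*(3/2864898067636) = 186/716224516909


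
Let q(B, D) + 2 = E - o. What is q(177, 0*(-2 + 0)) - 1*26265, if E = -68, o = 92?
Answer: -26427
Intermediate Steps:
q(B, D) = -162 (q(B, D) = -2 + (-68 - 1*92) = -2 + (-68 - 92) = -2 - 160 = -162)
q(177, 0*(-2 + 0)) - 1*26265 = -162 - 1*26265 = -162 - 26265 = -26427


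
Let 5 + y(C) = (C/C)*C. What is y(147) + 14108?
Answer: 14250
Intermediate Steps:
y(C) = -5 + C (y(C) = -5 + (C/C)*C = -5 + 1*C = -5 + C)
y(147) + 14108 = (-5 + 147) + 14108 = 142 + 14108 = 14250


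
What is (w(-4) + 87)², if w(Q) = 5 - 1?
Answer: 8281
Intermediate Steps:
w(Q) = 4
(w(-4) + 87)² = (4 + 87)² = 91² = 8281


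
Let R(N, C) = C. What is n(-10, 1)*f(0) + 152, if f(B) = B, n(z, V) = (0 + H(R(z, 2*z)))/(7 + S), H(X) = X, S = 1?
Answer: 152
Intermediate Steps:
n(z, V) = z/4 (n(z, V) = (0 + 2*z)/(7 + 1) = (2*z)/8 = (2*z)*(1/8) = z/4)
n(-10, 1)*f(0) + 152 = ((1/4)*(-10))*0 + 152 = -5/2*0 + 152 = 0 + 152 = 152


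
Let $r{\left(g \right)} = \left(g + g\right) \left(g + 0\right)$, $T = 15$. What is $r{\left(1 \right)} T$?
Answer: $30$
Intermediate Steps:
$r{\left(g \right)} = 2 g^{2}$ ($r{\left(g \right)} = 2 g g = 2 g^{2}$)
$r{\left(1 \right)} T = 2 \cdot 1^{2} \cdot 15 = 2 \cdot 1 \cdot 15 = 2 \cdot 15 = 30$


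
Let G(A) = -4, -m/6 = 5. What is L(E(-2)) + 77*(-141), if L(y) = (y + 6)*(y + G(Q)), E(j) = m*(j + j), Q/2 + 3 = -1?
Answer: 3759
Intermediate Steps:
m = -30 (m = -6*5 = -30)
Q = -8 (Q = -6 + 2*(-1) = -6 - 2 = -8)
E(j) = -60*j (E(j) = -30*(j + j) = -60*j)
L(y) = (-4 + y)*(6 + y) (L(y) = (y + 6)*(y - 4) = (6 + y)*(-4 + y) = (-4 + y)*(6 + y))
L(E(-2)) + 77*(-141) = (-24 + (-60*(-2))**2 + 2*(-60*(-2))) + 77*(-141) = (-24 + 120**2 + 2*120) - 10857 = (-24 + 14400 + 240) - 10857 = 14616 - 10857 = 3759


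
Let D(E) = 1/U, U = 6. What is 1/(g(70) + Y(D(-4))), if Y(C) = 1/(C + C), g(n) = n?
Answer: 1/73 ≈ 0.013699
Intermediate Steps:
D(E) = 1/6
Y(C) = 1/(2*C)
1/(g(70) + Y(D(-4))) = 1/(70 + 1/(2*(1/6))) = 1/(70 + (1/2)*6) = 1/(70 + 3) = 1/73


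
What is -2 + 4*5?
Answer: 18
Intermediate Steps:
-2 + 4*5 = -2 + 20 = 18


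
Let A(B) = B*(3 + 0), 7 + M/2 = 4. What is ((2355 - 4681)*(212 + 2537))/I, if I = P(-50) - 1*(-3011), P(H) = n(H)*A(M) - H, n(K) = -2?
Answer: -6394174/3097 ≈ -2064.6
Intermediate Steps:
M = -6 (M = -14 + 2*4 = -14 + 8 = -6)
A(B) = 3*B (A(B) = B*3 = 3*B)
P(H) = 36 - H (P(H) = -6*(-6) - H = -2*(-18) - H = 36 - H)
I = 3097 (I = (36 - 1*(-50)) - 1*(-3011) = (36 + 50) + 3011 = 86 + 3011 = 3097)
((2355 - 4681)*(212 + 2537))/I = ((2355 - 4681)*(212 + 2537))/3097 = -2326*2749*(1/3097) = -6394174*1/3097 = -6394174/3097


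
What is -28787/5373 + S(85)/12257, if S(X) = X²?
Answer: -18471902/3873933 ≈ -4.7683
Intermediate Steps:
-28787/5373 + S(85)/12257 = -28787/5373 + 85²/12257 = -28787*1/5373 + 7225*(1/12257) = -28787/5373 + 425/721 = -18471902/3873933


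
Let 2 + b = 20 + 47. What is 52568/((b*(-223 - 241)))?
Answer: -6571/3770 ≈ -1.7430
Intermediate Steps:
b = 65 (b = -2 + (20 + 47) = -2 + 67 = 65)
52568/((b*(-223 - 241))) = 52568/((65*(-223 - 241))) = 52568/((65*(-464))) = 52568/(-30160) = 52568*(-1/30160) = -6571/3770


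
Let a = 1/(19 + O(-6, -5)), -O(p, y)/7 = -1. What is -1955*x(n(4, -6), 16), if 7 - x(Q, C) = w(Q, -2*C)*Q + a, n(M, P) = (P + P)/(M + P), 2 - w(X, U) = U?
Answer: 10015465/26 ≈ 3.8521e+5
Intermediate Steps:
O(p, y) = 7 (O(p, y) = -7*(-1) = 7)
w(X, U) = 2 - U
a = 1/26 (a = 1/(19 + 7) = 1/26 ≈ 0.038462)
n(M, P) = 2*P/(M + P) (n(M, P) = (2*P)/(M + P) = 2*P/(M + P))
x(Q, C) = 181/26 - Q*(2 + 2*C) (x(Q, C) = 7 - ((2 - (-2)*C)*Q + 1/26) = 7 - ((2 + 2*C)*Q + 1/26) = 7 - (Q*(2 + 2*C) + 1/26) = 7 - (1/26 + Q*(2 + 2*C)) = 7 + (-1/26 - Q*(2 + 2*C)) = 181/26 - Q*(2 + 2*C))
-1955*x(n(4, -6), 16) = -1955*(181/26 - 2*2*(-6)/(4 - 6)*(1 + 16)) = -1955*(181/26 - 2*2*(-6)/(-2)*17) = -1955*(181/26 - 2*2*(-6)*(-½)*17) = -1955*(181/26 - 2*6*17) = -1955*(181/26 - 204) = -1955*(-5123/26) = 10015465/26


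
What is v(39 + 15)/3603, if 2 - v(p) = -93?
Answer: 95/3603 ≈ 0.026367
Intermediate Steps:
v(p) = 95 (v(p) = 2 - 1*(-93) = 2 + 93 = 95)
v(39 + 15)/3603 = 95/3603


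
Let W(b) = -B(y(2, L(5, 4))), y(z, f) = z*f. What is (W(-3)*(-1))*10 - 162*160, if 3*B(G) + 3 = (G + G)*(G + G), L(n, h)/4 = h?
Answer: -36830/3 ≈ -12277.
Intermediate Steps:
L(n, h) = 4*h
y(z, f) = f*z
B(G) = -1 + 4*G²/3 (B(G) = -1 + ((G + G)*(G + G))/3 = -1 + ((2*G)*(2*G))/3 = -1 + (4*G²)/3 = -1 + 4*G²/3)
W(b) = -4093/3 (W(b) = -(-1 + 4*((4*4)*2)²/3) = -(-1 + 4*(16*2)²/3) = -(-1 + (4/3)*32²) = -(-1 + (4/3)*1024) = -(-1 + 4096/3) = -1*4093/3 = -4093/3)
(W(-3)*(-1))*10 - 162*160 = -4093/3*(-1)*10 - 162*160 = (4093/3)*10 - 25920 = 40930/3 - 25920 = -36830/3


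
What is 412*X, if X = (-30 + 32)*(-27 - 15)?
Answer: -34608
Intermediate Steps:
X = -84 (X = 2*(-42) = -84)
412*X = 412*(-84) = -34608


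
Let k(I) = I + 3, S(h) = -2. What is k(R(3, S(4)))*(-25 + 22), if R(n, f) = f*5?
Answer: 21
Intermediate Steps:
R(n, f) = 5*f
k(I) = 3 + I
k(R(3, S(4)))*(-25 + 22) = (3 + 5*(-2))*(-25 + 22) = (3 - 10)*(-3) = -7*(-3) = 21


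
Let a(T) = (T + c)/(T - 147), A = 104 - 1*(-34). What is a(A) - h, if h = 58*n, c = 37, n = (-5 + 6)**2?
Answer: -697/9 ≈ -77.444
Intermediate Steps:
n = 1 (n = 1**2 = 1)
A = 138 (A = 104 + 34 = 138)
a(T) = (37 + T)/(-147 + T) (a(T) = (T + 37)/(T - 147) = (37 + T)/(-147 + T))
h = 58 (h = 58*1 = 58)
a(A) - h = (37 + 138)/(-147 + 138) - 1*58 = 175/(-9) - 58 = -1/9*175 - 58 = -175/9 - 58 = -697/9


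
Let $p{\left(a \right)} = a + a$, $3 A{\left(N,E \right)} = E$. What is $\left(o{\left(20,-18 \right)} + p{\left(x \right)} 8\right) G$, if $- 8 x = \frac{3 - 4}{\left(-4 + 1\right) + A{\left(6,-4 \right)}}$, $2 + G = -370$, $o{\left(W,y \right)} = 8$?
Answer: $- \frac{36456}{13} \approx -2804.3$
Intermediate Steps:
$G = -372$ ($G = -2 - 370 = -372$)
$A{\left(N,E \right)} = \frac{E}{3}$
$x = - \frac{3}{104}$ ($x = - \frac{\left(3 - 4\right) \frac{1}{\left(-4 + 1\right) + \frac{1}{3} \left(-4\right)}}{8} = - \frac{\left(-1\right) \frac{1}{-3 - \frac{4}{3}}}{8} = - \frac{\left(-1\right) \frac{1}{- \frac{13}{3}}}{8} = - \frac{\left(-1\right) \left(- \frac{3}{13}\right)}{8} = \left(- \frac{1}{8}\right) \frac{3}{13} = - \frac{3}{104} \approx -0.028846$)
$p{\left(a \right)} = 2 a$
$\left(o{\left(20,-18 \right)} + p{\left(x \right)} 8\right) G = \left(8 + 2 \left(- \frac{3}{104}\right) 8\right) \left(-372\right) = \left(8 - \frac{6}{13}\right) \left(-372\right) = \frac{98}{13} \left(-372\right) = - \frac{36456}{13}$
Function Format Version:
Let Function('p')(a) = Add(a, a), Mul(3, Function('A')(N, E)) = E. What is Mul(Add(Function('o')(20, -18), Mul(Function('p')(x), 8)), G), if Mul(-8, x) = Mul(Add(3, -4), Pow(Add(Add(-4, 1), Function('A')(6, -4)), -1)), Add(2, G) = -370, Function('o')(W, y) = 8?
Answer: Rational(-36456, 13) ≈ -2804.3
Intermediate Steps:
G = -372 (G = Add(-2, -370) = -372)
Function('A')(N, E) = Mul(Rational(1, 3), E)
x = Rational(-3, 104) (x = Mul(Rational(-1, 8), Mul(Add(3, -4), Pow(Add(Add(-4, 1), Mul(Rational(1, 3), -4)), -1))) = Mul(Rational(-1, 8), Mul(-1, Pow(Add(-3, Rational(-4, 3)), -1))) = Mul(Rational(-1, 8), Mul(-1, Pow(Rational(-13, 3), -1))) = Mul(Rational(-1, 8), Mul(-1, Rational(-3, 13))) = Mul(Rational(-1, 8), Rational(3, 13)) = Rational(-3, 104) ≈ -0.028846)
Function('p')(a) = Mul(2, a)
Mul(Add(Function('o')(20, -18), Mul(Function('p')(x), 8)), G) = Mul(Add(8, Mul(Mul(2, Rational(-3, 104)), 8)), -372) = Mul(Add(8, Mul(Rational(-3, 52), 8)), -372) = Mul(Add(8, Rational(-6, 13)), -372) = Mul(Rational(98, 13), -372) = Rational(-36456, 13)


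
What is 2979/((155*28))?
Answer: 2979/4340 ≈ 0.68641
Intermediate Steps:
2979/((155*28)) = 2979/4340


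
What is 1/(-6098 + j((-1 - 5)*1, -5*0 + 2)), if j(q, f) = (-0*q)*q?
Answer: -1/6098 ≈ -0.00016399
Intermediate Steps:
j(q, f) = 0 (j(q, f) = (-5*0)*q = 0*q = 0)
1/(-6098 + j((-1 - 5)*1, -5*0 + 2)) = 1/(-6098 + 0) = 1/(-6098) = -1/6098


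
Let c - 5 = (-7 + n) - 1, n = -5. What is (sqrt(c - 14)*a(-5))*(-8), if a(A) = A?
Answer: 40*I*sqrt(22) ≈ 187.62*I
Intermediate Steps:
c = -8 (c = 5 + ((-7 - 5) - 1) = 5 + (-12 - 1) = 5 - 13 = -8)
(sqrt(c - 14)*a(-5))*(-8) = (sqrt(-8 - 14)*(-5))*(-8) = (sqrt(-22)*(-5))*(-8) = ((I*sqrt(22))*(-5))*(-8) = -5*I*sqrt(22)*(-8) = 40*I*sqrt(22)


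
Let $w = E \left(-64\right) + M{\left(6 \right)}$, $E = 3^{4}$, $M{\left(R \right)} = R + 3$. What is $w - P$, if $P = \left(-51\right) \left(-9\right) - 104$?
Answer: $-5530$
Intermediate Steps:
$P = 355$ ($P = 459 - 104 = 355$)
$M{\left(R \right)} = 3 + R$
$E = 81$
$w = -5175$ ($w = 81 \left(-64\right) + \left(3 + 6\right) = -5184 + 9 = -5175$)
$w - P = -5175 - 355 = -5530$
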